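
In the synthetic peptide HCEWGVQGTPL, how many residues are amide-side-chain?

Only N (asparagine) and Q (glutamine) carry a side-chain carboxamide.
Matching residues: Q7.

1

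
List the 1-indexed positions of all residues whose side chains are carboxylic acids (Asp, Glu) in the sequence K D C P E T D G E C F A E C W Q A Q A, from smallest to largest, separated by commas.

Matching residues: D2, E5, D7, E9, E13.

2, 5, 7, 9, 13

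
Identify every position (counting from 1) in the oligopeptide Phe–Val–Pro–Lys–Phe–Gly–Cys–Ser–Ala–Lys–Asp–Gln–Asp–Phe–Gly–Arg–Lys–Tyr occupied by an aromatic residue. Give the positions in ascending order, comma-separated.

Phenylalanine (F), tryptophan (W), and tyrosine (Y) have aromatic ring side chains.
Matching residues: Phe1, Phe5, Phe14, Tyr18.

1, 5, 14, 18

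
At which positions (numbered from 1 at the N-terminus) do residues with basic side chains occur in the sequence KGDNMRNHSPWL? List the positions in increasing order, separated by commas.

The basic amino acids are Lys (K), Arg (R), and His (H).
Matching residues: K1, R6, H8.

1, 6, 8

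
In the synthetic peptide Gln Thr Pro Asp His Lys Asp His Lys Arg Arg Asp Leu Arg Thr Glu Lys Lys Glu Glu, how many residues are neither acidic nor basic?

Acidic: D, E. Basic: K, R, H. All other residues are neither.
Matching residues: Gln1, Thr2, Pro3, Leu13, Thr15.

5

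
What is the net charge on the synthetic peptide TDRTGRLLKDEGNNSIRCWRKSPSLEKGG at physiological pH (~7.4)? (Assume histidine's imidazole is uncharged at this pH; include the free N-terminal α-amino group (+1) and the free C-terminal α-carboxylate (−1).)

+3

At pH ~7.4 the Lys and Arg side chains are protonated (+1), the Asp and Glu side chains are deprotonated (−1), and with His taken as neutral all other side chains carry no charge.
Positive (K, R): R3, R6, K9, R17, R20, K21, K27 → +7.
Negative (D, E): D2, D10, E11, E26 → −4.
The N-terminus (+1) and C-terminus (−1) cancel.
Net charge = (+7) + (−4) = +3.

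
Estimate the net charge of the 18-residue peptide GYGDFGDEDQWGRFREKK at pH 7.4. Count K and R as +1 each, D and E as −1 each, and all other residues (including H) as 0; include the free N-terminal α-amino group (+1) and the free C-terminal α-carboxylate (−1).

Positive (K, R): R13, R15, K17, K18 → +4.
Negative (D, E): D4, D7, E8, D9, E16 → −5.
The N-terminus (+1) and C-terminus (−1) cancel.
Net charge = (+4) + (−5) = −1.

-1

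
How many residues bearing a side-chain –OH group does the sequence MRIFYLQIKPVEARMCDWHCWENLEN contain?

1

Serine (S), threonine (T), and tyrosine (Y) each carry a hydroxyl group on the side chain.
Matching residues: Y5.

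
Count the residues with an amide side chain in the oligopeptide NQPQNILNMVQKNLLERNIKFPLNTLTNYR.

10

Only N (asparagine) and Q (glutamine) carry a side-chain carboxamide.
Matching residues: N1, Q2, Q4, N5, N8, Q11, N13, N18, N24, N28.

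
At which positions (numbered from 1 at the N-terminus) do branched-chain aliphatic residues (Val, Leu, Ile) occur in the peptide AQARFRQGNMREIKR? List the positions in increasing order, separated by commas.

Matching residues: I13.

13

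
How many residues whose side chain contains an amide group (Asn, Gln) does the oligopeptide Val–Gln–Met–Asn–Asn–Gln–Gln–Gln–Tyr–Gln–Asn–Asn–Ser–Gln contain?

Matching residues: Gln2, Asn4, Asn5, Gln6, Gln7, Gln8, Gln10, Asn11, Asn12, Gln14.

10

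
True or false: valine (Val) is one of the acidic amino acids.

False

Only D (aspartate) and E (glutamate) carry a side-chain carboxylic acid.
Valine is not in this group.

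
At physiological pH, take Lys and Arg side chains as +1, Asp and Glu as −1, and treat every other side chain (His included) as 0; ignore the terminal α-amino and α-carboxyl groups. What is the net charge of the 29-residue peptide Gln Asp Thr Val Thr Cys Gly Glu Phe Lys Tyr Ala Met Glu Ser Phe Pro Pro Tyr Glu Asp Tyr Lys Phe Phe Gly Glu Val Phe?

Positive (K, R): Lys10, Lys23 → +2.
Negative (D, E): Asp2, Glu8, Glu14, Glu20, Asp21, Glu27 → −6.
Net charge = (+2) + (−6) = −4.

-4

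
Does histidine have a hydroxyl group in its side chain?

S, T, and Y are the three residues with a side-chain hydroxyl.
Histidine is not in this group.

No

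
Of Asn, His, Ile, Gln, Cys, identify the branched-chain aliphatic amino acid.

Ile

Valine (V), leucine (L), and isoleucine (I) are the branched-chain amino acids.
Of the listed options, only Ile belongs to this group.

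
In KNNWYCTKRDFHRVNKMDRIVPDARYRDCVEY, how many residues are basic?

Lysine (K), arginine (R), and histidine (H) have basic, nitrogen-containing side chains.
Matching residues: K1, K8, R9, H12, R13, K16, R19, R25, R27.

9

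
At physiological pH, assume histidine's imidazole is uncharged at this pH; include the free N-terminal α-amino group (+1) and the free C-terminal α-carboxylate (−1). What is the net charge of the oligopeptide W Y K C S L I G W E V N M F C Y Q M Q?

At pH ~7.4 the Lys and Arg side chains are protonated (+1), the Asp and Glu side chains are deprotonated (−1), and with His taken as neutral all other side chains carry no charge.
Positive (K, R): K3 → +1.
Negative (D, E): E10 → −1.
The N-terminus (+1) and C-terminus (−1) cancel.
Net charge = (+1) + (−1) = 0.

0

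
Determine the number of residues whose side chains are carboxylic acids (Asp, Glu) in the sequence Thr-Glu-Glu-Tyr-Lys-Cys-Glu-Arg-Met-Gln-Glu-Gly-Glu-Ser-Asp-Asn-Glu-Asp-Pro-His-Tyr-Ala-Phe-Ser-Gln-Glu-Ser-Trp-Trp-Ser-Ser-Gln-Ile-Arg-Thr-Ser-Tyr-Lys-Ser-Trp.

9

Matching residues: Glu2, Glu3, Glu7, Glu11, Glu13, Asp15, Glu17, Asp18, Glu26.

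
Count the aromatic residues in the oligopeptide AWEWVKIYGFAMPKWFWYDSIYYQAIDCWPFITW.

F, W, and Y each carry an aromatic ring on the side chain.
Matching residues: W2, W4, Y8, F10, W15, F16, W17, Y18, Y22, Y23, W29, F31, W34.

13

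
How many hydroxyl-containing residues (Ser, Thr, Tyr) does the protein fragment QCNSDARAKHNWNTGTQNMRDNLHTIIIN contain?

4

Matching residues: S4, T14, T16, T25.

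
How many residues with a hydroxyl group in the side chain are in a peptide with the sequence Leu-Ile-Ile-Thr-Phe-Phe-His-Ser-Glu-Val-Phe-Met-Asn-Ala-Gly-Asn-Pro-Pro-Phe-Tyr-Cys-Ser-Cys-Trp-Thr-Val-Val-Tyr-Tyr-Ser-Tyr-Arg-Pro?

S, T, and Y are the three residues with a side-chain hydroxyl.
Matching residues: Thr4, Ser8, Tyr20, Ser22, Thr25, Tyr28, Tyr29, Ser30, Tyr31.

9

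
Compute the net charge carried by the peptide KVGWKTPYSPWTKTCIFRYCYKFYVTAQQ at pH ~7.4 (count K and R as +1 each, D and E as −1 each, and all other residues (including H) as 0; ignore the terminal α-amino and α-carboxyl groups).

Positive (K, R): K1, K5, K13, R18, K22 → +5.
Negative (D, E): none → −0.
Net charge = (+5) + (−0) = +5.

+5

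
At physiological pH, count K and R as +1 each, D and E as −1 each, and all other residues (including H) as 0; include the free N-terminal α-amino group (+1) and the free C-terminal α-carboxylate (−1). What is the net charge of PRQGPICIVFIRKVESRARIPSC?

+4

Positive (K, R): R2, R12, K13, R17, R19 → +5.
Negative (D, E): E15 → −1.
The N-terminus (+1) and C-terminus (−1) cancel.
Net charge = (+5) + (−1) = +4.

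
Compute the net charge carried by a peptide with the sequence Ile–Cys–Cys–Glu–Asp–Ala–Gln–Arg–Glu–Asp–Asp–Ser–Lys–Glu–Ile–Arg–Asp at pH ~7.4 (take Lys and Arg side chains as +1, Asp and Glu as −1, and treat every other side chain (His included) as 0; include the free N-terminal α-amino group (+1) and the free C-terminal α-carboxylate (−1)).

Positive (K, R): Arg8, Lys13, Arg16 → +3.
Negative (D, E): Glu4, Asp5, Glu9, Asp10, Asp11, Glu14, Asp17 → −7.
The N-terminus (+1) and C-terminus (−1) cancel.
Net charge = (+3) + (−7) = −4.

-4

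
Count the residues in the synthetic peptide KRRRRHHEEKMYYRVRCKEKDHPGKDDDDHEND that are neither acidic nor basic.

Acidic: D, E. Basic: K, R, H. All other residues are neither.
Matching residues: M11, Y12, Y13, V15, C17, P23, G24, N32.

8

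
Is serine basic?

K, R, and H are the three residues with basic side chains (ε-amine, guanidinium, and imidazole respectively).
Serine is not in this group.

No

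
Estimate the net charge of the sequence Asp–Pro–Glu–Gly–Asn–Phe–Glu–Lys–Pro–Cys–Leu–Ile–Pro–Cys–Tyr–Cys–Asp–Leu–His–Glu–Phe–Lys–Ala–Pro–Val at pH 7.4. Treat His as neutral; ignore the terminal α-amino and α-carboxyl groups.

At pH ~7.4 the Lys and Arg side chains are protonated (+1), the Asp and Glu side chains are deprotonated (−1), and with His taken as neutral all other side chains carry no charge.
Positive (K, R): Lys8, Lys22 → +2.
Negative (D, E): Asp1, Glu3, Glu7, Asp17, Glu20 → −5.
Net charge = (+2) + (−5) = −3.

-3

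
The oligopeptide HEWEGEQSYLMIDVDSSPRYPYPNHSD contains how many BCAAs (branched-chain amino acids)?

Valine (V), leucine (L), and isoleucine (I) are the branched-chain amino acids.
Matching residues: L10, I12, V14.

3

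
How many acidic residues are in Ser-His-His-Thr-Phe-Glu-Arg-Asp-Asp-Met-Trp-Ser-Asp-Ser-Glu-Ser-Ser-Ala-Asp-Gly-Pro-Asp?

7

Aspartate (D) and glutamate (E) have carboxylic-acid side chains and are the acidic amino acids.
Matching residues: Glu6, Asp8, Asp9, Asp13, Glu15, Asp19, Asp22.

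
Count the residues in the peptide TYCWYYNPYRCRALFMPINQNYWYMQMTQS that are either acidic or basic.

2

Acidic: D, E. Basic: H, K, R.
Acidic residues here: none (0).
Basic residues here: R10, R12 (2).
The two groups share no amino acid, so total = 0 + 2 = 2.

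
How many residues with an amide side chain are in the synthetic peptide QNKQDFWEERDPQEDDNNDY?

6

Only N (asparagine) and Q (glutamine) carry a side-chain carboxamide.
Matching residues: Q1, N2, Q4, Q13, N17, N18.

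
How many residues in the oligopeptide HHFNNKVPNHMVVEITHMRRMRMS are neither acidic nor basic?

Acidic: D, E. Basic: K, R, H. All other residues are neither.
Matching residues: F3, N4, N5, V7, P8, N9, M11, V12, V13, I15, T16, M18, M21, M23, S24.

15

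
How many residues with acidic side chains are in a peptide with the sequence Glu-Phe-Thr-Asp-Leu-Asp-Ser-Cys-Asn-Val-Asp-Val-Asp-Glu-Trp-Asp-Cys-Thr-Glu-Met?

Only D (aspartate) and E (glutamate) carry a side-chain carboxylic acid.
Matching residues: Glu1, Asp4, Asp6, Asp11, Asp13, Glu14, Asp16, Glu19.

8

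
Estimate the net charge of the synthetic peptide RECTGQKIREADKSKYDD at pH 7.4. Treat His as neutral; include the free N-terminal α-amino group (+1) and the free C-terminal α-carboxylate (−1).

Near pH 7.4, K and R contribute +1 each, D and E contribute −1 each, and every other side chain (His included, as stated) is uncharged.
Positive (K, R): R1, K7, R9, K13, K15 → +5.
Negative (D, E): E2, E10, D12, D17, D18 → −5.
The N-terminus (+1) and C-terminus (−1) cancel.
Net charge = (+5) + (−5) = 0.

0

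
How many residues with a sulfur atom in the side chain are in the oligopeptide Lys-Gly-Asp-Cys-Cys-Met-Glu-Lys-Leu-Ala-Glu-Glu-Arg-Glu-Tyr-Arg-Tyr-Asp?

3

Cysteine (C, thiol) and methionine (M, thioether) are the two sulfur-containing amino acids.
Matching residues: Cys4, Cys5, Met6.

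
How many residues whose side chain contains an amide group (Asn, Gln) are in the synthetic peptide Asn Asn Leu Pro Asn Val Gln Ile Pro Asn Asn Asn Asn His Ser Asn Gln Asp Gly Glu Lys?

10

Matching residues: Asn1, Asn2, Asn5, Gln7, Asn10, Asn11, Asn12, Asn13, Asn16, Gln17.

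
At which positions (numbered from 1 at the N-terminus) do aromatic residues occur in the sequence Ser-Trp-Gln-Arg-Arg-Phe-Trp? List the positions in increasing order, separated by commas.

2, 6, 7

Phenylalanine (F), tryptophan (W), and tyrosine (Y) have aromatic ring side chains.
Matching residues: Trp2, Phe6, Trp7.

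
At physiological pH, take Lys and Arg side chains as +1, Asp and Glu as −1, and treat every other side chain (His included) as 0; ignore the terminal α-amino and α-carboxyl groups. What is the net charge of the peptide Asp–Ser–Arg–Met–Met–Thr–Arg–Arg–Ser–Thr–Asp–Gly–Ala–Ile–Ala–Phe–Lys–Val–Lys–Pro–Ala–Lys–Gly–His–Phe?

+4

Positive (K, R): Arg3, Arg7, Arg8, Lys17, Lys19, Lys22 → +6.
Negative (D, E): Asp1, Asp11 → −2.
Net charge = (+6) + (−2) = +4.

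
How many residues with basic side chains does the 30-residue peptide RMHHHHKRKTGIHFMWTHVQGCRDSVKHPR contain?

The basic amino acids are Lys (K), Arg (R), and His (H).
Matching residues: R1, H3, H4, H5, H6, K7, R8, K9, H13, H18, R23, K27, H28, R30.

14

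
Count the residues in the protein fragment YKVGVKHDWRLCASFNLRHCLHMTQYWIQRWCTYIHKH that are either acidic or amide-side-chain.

4

Acidic: D, E. Amide-side-chain: N, Q.
Acidic residues here: D8 (1).
Amide-side-chain residues here: N16, Q25, Q29 (3).
The two groups share no amino acid, so total = 1 + 3 = 4.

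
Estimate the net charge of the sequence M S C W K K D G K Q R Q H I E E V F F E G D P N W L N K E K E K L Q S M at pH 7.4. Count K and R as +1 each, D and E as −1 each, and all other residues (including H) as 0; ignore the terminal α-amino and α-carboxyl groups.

0

Positive (K, R): K5, K6, K9, R11, K28, K30, K32 → +7.
Negative (D, E): D7, E15, E16, E20, D22, E29, E31 → −7.
Net charge = (+7) + (−7) = 0.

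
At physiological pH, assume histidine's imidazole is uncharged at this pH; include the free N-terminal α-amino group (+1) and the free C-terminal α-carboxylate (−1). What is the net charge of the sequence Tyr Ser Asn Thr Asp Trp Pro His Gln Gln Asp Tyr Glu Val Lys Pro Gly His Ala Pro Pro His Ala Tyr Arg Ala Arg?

0

At pH ~7.4 the Lys and Arg side chains are protonated (+1), the Asp and Glu side chains are deprotonated (−1), and with His taken as neutral all other side chains carry no charge.
Positive (K, R): Lys15, Arg25, Arg27 → +3.
Negative (D, E): Asp5, Asp11, Glu13 → −3.
The N-terminus (+1) and C-terminus (−1) cancel.
Net charge = (+3) + (−3) = 0.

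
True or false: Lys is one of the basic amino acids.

K, R, and H are the three residues with basic side chains (ε-amine, guanidinium, and imidazole respectively).
Lysine is in this group.

True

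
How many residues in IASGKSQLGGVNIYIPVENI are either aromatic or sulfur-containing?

Aromatic: F, W, Y. Sulfur-containing: C, M.
Aromatic residues here: Y14 (1).
Sulfur-containing residues here: none (0).
The two groups share no amino acid, so total = 1 + 0 = 1.

1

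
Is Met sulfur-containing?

The sulfur-bearing residues are cysteine (–SH) and methionine (–S–CH₃).
Methionine is in this group.

Yes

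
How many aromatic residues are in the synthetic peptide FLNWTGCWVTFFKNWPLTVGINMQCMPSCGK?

6

Phenylalanine (F), tryptophan (W), and tyrosine (Y) have aromatic ring side chains.
Matching residues: F1, W4, W8, F11, F12, W15.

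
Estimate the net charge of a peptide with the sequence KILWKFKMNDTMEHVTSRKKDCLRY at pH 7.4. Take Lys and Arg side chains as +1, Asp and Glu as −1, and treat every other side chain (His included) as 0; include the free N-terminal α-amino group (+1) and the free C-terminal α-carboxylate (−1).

Positive (K, R): K1, K5, K7, R18, K19, K20, R24 → +7.
Negative (D, E): D10, E13, D21 → −3.
The N-terminus (+1) and C-terminus (−1) cancel.
Net charge = (+7) + (−3) = +4.

+4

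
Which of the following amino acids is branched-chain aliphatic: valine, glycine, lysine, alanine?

Valine (V), leucine (L), and isoleucine (I) are the branched-chain amino acids.
Of the listed options, only valine belongs to this group.

valine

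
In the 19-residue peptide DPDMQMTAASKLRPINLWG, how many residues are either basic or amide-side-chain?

Basic: H, K, R. Amide-side-chain: N, Q.
Basic residues here: K11, R13 (2).
Amide-side-chain residues here: Q5, N16 (2).
The two groups share no amino acid, so total = 2 + 2 = 4.

4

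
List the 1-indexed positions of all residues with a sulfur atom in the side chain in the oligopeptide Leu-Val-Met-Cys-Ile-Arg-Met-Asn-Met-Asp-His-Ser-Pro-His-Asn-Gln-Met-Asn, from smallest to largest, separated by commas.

The sulfur-bearing residues are cysteine (–SH) and methionine (–S–CH₃).
Matching residues: Met3, Cys4, Met7, Met9, Met17.

3, 4, 7, 9, 17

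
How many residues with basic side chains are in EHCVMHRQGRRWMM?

K, R, and H are the three residues with basic side chains (ε-amine, guanidinium, and imidazole respectively).
Matching residues: H2, H6, R7, R10, R11.

5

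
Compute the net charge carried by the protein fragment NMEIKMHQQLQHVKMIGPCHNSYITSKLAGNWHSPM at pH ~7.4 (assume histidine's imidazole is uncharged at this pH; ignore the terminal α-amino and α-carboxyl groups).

+2

The side chains ionized at physiological pH are Lys/Arg (+1) and Asp/Glu (−1); with His treated as neutral, nothing else contributes.
Positive (K, R): K5, K14, K27 → +3.
Negative (D, E): E3 → −1.
Net charge = (+3) + (−1) = +2.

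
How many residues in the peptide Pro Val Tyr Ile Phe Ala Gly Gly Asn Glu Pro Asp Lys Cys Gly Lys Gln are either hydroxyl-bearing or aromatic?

2

Hydroxyl-bearing: S, T, Y. Aromatic: F, W, Y.
Hydroxyl-bearing residues here: Tyr3 (1).
Aromatic residues here: Tyr3, Phe5 (2).
Y is in both groups, so the 1 Y residue must not be double-counted.
Total = 1 + 2 − 1 = 2.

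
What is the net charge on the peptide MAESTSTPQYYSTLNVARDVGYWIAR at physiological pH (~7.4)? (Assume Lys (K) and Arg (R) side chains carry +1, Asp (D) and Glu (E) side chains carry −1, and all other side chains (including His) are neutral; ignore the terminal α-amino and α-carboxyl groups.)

0

Positive (K, R): R18, R26 → +2.
Negative (D, E): E3, D19 → −2.
Net charge = (+2) + (−2) = 0.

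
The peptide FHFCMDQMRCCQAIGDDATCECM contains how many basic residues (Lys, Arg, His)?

Matching residues: H2, R9.

2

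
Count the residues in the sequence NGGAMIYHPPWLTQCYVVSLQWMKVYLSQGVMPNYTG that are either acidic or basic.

Acidic: D, E. Basic: H, K, R.
Acidic residues here: none (0).
Basic residues here: H8, K24 (2).
The two groups share no amino acid, so total = 0 + 2 = 2.

2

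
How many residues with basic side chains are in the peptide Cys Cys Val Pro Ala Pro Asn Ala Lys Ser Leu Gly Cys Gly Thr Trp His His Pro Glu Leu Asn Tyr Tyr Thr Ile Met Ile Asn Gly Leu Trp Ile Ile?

3

The basic amino acids are Lys (K), Arg (R), and His (H).
Matching residues: Lys9, His17, His18.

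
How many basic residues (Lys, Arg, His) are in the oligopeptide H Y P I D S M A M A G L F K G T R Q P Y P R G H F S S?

5

Matching residues: H1, K14, R17, R22, H24.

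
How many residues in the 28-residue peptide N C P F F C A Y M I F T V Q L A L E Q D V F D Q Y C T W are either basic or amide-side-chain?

Basic: H, K, R. Amide-side-chain: N, Q.
Basic residues here: none (0).
Amide-side-chain residues here: N1, Q14, Q19, Q24 (4).
The two groups share no amino acid, so total = 0 + 4 = 4.

4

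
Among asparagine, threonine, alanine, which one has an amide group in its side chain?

asparagine

The amide-side-chain residues are Asn (N) and Gln (Q).
Of the listed options, only asparagine belongs to this group.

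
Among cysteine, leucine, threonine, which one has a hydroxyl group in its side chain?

Serine (S), threonine (T), and tyrosine (Y) each carry a hydroxyl group on the side chain.
Of the listed options, only threonine belongs to this group.

threonine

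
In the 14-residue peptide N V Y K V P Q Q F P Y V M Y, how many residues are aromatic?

The aromatic amino acids are Phe (F, benzyl), Trp (W, indole), and Tyr (Y, phenol).
Matching residues: Y3, F9, Y11, Y14.

4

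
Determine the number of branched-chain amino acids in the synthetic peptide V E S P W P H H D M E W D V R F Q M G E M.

2

The BCAAs are Val, Leu, and Ile — aliphatic side chains with a branch point.
Matching residues: V1, V14.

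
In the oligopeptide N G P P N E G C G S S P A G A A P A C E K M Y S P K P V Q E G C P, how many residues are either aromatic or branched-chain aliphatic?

2

Aromatic: F, W, Y. Branched-chain aliphatic: I, L, V.
Aromatic residues here: Y23 (1).
Branched-chain aliphatic residues here: V28 (1).
The two groups share no amino acid, so total = 1 + 1 = 2.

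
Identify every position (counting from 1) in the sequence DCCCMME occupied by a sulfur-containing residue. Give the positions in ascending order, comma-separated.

2, 3, 4, 5, 6

The sulfur-bearing residues are cysteine (–SH) and methionine (–S–CH₃).
Matching residues: C2, C3, C4, M5, M6.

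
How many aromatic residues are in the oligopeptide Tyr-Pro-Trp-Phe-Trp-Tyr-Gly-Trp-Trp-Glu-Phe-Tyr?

9

The aromatic amino acids are Phe (F, benzyl), Trp (W, indole), and Tyr (Y, phenol).
Matching residues: Tyr1, Trp3, Phe4, Trp5, Tyr6, Trp8, Trp9, Phe11, Tyr12.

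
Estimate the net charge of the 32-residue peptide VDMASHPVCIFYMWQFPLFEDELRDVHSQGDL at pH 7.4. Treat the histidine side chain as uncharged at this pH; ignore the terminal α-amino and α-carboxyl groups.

The side chains ionized at physiological pH are Lys/Arg (+1) and Asp/Glu (−1); with His treated as neutral, nothing else contributes.
Positive (K, R): R24 → +1.
Negative (D, E): D2, E20, D21, E22, D25, D31 → −6.
Net charge = (+1) + (−6) = −5.

-5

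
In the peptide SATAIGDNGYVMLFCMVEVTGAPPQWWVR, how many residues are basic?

1

Lysine (K), arginine (R), and histidine (H) have basic, nitrogen-containing side chains.
Matching residues: R29.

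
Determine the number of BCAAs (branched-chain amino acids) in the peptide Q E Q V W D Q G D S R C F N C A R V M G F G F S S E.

The BCAAs are Val, Leu, and Ile — aliphatic side chains with a branch point.
Matching residues: V4, V18.

2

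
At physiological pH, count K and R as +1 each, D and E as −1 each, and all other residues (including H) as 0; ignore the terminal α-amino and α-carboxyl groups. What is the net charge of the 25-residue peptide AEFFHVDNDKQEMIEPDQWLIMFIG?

-5

Positive (K, R): K10 → +1.
Negative (D, E): E2, D7, D9, E12, E15, D17 → −6.
Net charge = (+1) + (−6) = −5.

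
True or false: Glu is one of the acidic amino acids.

True

The acidic residues are Asp (D) and Glu (E), whose side chains end in a carboxylate group.
Glutamate is in this group.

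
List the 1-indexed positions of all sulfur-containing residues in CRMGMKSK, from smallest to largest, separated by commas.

Cysteine (C, thiol) and methionine (M, thioether) are the two sulfur-containing amino acids.
Matching residues: C1, M3, M5.

1, 3, 5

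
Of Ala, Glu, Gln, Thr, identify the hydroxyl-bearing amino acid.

S, T, and Y are the three residues with a side-chain hydroxyl.
Of the listed options, only Thr belongs to this group.

Thr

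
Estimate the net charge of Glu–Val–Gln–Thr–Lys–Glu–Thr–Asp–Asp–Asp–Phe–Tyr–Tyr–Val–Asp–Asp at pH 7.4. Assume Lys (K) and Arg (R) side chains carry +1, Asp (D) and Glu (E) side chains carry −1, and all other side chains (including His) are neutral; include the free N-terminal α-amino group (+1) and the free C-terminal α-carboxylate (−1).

Positive (K, R): Lys5 → +1.
Negative (D, E): Glu1, Glu6, Asp8, Asp9, Asp10, Asp15, Asp16 → −7.
The N-terminus (+1) and C-terminus (−1) cancel.
Net charge = (+1) + (−7) = −6.

-6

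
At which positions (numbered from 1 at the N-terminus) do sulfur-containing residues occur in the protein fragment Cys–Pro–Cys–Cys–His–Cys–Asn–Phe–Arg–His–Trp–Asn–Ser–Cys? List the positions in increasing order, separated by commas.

Cysteine (C, thiol) and methionine (M, thioether) are the two sulfur-containing amino acids.
Matching residues: Cys1, Cys3, Cys4, Cys6, Cys14.

1, 3, 4, 6, 14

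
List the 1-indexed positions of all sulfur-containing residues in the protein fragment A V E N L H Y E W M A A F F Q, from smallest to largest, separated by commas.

Cysteine (C, thiol) and methionine (M, thioether) are the two sulfur-containing amino acids.
Matching residues: M10.

10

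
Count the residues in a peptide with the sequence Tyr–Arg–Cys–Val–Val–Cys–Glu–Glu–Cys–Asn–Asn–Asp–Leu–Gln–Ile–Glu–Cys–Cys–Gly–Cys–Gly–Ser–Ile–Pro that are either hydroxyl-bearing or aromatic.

2

Hydroxyl-bearing: S, T, Y. Aromatic: F, W, Y.
Hydroxyl-bearing residues here: Tyr1, Ser22 (2).
Aromatic residues here: Tyr1 (1).
Y is in both groups, so the 1 Y residue must not be double-counted.
Total = 2 + 1 − 1 = 2.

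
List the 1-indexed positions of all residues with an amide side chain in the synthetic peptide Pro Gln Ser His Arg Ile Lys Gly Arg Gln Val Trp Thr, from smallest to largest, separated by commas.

2, 10

Only N (asparagine) and Q (glutamine) carry a side-chain carboxamide.
Matching residues: Gln2, Gln10.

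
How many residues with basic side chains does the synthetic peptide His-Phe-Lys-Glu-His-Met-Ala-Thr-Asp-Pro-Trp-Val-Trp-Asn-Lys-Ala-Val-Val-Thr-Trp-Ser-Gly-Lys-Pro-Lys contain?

The basic amino acids are Lys (K), Arg (R), and His (H).
Matching residues: His1, Lys3, His5, Lys15, Lys23, Lys25.

6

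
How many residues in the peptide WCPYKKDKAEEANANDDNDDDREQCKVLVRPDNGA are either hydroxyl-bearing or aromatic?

2

Hydroxyl-bearing: S, T, Y. Aromatic: F, W, Y.
Hydroxyl-bearing residues here: Y4 (1).
Aromatic residues here: W1, Y4 (2).
Y is in both groups, so the 1 Y residue must not be double-counted.
Total = 1 + 2 − 1 = 2.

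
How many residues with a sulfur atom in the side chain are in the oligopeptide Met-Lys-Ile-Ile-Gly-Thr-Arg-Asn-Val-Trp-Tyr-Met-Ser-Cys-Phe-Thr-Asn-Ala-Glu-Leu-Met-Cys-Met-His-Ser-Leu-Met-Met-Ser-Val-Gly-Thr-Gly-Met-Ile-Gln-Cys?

10

Cysteine (C, thiol) and methionine (M, thioether) are the two sulfur-containing amino acids.
Matching residues: Met1, Met12, Cys14, Met21, Cys22, Met23, Met27, Met28, Met34, Cys37.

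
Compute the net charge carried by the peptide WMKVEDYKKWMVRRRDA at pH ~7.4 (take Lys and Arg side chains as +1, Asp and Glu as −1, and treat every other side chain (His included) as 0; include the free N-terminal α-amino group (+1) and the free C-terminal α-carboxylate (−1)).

Positive (K, R): K3, K8, K9, R13, R14, R15 → +6.
Negative (D, E): E5, D6, D16 → −3.
The N-terminus (+1) and C-terminus (−1) cancel.
Net charge = (+6) + (−3) = +3.

+3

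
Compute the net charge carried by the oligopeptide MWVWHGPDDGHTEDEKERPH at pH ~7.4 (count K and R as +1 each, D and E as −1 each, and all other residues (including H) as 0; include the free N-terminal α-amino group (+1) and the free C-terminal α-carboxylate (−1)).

-4

Positive (K, R): K16, R18 → +2.
Negative (D, E): D8, D9, E13, D14, E15, E17 → −6.
The N-terminus (+1) and C-terminus (−1) cancel.
Net charge = (+2) + (−6) = −4.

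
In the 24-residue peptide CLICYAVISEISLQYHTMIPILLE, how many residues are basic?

1

K, R, and H are the three residues with basic side chains (ε-amine, guanidinium, and imidazole respectively).
Matching residues: H16.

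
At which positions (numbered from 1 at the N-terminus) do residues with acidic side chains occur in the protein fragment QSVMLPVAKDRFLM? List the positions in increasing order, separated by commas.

10

Only D (aspartate) and E (glutamate) carry a side-chain carboxylic acid.
Matching residues: D10.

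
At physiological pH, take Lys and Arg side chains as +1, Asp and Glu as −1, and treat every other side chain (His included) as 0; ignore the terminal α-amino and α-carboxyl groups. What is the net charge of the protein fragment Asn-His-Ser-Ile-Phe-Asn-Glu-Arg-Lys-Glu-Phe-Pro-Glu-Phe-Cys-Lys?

0

Positive (K, R): Arg8, Lys9, Lys16 → +3.
Negative (D, E): Glu7, Glu10, Glu13 → −3.
Net charge = (+3) + (−3) = 0.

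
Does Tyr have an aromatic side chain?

Phenylalanine (F), tryptophan (W), and tyrosine (Y) have aromatic ring side chains.
Tyrosine is in this group.

Yes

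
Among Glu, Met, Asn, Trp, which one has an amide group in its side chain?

Asparagine (N) and glutamine (Q) have uncharged amide side chains.
Of the listed options, only Asn belongs to this group.

Asn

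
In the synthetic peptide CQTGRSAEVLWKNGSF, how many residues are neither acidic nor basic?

Acidic: D, E. Basic: K, R, H. All other residues are neither.
Matching residues: C1, Q2, T3, G4, S6, A7, V9, L10, W11, N13, G14, S15, F16.

13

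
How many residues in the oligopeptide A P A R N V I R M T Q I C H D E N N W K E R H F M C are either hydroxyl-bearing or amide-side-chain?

Hydroxyl-bearing: S, T, Y. Amide-side-chain: N, Q.
Hydroxyl-bearing residues here: T10 (1).
Amide-side-chain residues here: N5, Q11, N17, N18 (4).
The two groups share no amino acid, so total = 1 + 4 = 5.

5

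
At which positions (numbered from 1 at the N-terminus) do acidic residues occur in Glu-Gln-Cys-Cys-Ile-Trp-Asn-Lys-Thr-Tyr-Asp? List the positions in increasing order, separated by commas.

1, 11

Aspartate (D) and glutamate (E) have carboxylic-acid side chains and are the acidic amino acids.
Matching residues: Glu1, Asp11.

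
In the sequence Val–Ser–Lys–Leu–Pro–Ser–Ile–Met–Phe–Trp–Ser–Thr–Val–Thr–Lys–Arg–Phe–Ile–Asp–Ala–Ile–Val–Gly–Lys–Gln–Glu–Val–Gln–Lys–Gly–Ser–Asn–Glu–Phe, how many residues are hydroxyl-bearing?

6

The –OH-bearing residues are Ser, Thr (aliphatic alcohols), and Tyr (phenol).
Matching residues: Ser2, Ser6, Ser11, Thr12, Thr14, Ser31.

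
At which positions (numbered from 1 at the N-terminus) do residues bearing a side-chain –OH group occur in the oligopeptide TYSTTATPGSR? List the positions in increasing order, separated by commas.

1, 2, 3, 4, 5, 7, 10

The –OH-bearing residues are Ser, Thr (aliphatic alcohols), and Tyr (phenol).
Matching residues: T1, Y2, S3, T4, T5, T7, S10.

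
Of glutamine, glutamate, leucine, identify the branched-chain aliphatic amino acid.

leucine

Valine (V), leucine (L), and isoleucine (I) are the branched-chain amino acids.
Of the listed options, only leucine belongs to this group.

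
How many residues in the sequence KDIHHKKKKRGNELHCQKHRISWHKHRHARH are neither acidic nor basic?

Acidic: D, E. Basic: K, R, H. All other residues are neither.
Matching residues: I3, G11, N12, L14, C16, Q17, I21, S22, W23, A29.

10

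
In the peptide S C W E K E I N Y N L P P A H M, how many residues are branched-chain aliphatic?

Valine (V), leucine (L), and isoleucine (I) are the branched-chain amino acids.
Matching residues: I7, L11.

2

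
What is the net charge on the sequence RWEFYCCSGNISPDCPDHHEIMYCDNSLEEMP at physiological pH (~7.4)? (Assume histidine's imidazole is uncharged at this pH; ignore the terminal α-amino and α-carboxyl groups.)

Near pH 7.4, K and R contribute +1 each, D and E contribute −1 each, and every other side chain (His included, as stated) is uncharged.
Positive (K, R): R1 → +1.
Negative (D, E): E3, D14, D17, E20, D25, E29, E30 → −7.
Net charge = (+1) + (−7) = −6.

-6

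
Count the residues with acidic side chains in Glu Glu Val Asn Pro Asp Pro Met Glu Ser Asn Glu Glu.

6

Aspartate (D) and glutamate (E) have carboxylic-acid side chains and are the acidic amino acids.
Matching residues: Glu1, Glu2, Asp6, Glu9, Glu12, Glu13.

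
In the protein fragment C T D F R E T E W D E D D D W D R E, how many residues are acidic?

10

Only D (aspartate) and E (glutamate) carry a side-chain carboxylic acid.
Matching residues: D3, E6, E8, D10, E11, D12, D13, D14, D16, E18.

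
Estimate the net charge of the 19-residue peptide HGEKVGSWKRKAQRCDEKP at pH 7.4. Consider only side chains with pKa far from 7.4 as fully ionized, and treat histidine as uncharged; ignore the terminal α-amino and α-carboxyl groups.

+3

The side chains ionized at physiological pH are Lys/Arg (+1) and Asp/Glu (−1); with His treated as neutral, nothing else contributes.
Positive (K, R): K4, K9, R10, K11, R14, K18 → +6.
Negative (D, E): E3, D16, E17 → −3.
Net charge = (+6) + (−3) = +3.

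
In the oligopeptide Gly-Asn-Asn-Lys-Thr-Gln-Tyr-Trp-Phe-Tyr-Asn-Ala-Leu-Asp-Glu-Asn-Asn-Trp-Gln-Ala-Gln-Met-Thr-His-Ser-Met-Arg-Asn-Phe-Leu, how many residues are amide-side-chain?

9

The amide-side-chain residues are Asn (N) and Gln (Q).
Matching residues: Asn2, Asn3, Gln6, Asn11, Asn16, Asn17, Gln19, Gln21, Asn28.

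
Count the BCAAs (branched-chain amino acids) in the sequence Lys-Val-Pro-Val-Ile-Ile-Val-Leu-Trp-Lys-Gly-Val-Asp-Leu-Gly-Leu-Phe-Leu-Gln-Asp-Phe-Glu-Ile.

11

V, L, and I make up the branched-chain aliphatic group.
Matching residues: Val2, Val4, Ile5, Ile6, Val7, Leu8, Val12, Leu14, Leu16, Leu18, Ile23.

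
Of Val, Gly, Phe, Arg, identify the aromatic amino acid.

Phenylalanine (F), tryptophan (W), and tyrosine (Y) have aromatic ring side chains.
Of the listed options, only Phe belongs to this group.

Phe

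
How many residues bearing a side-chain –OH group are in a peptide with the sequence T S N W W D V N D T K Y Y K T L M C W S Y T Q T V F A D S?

11

S, T, and Y are the three residues with a side-chain hydroxyl.
Matching residues: T1, S2, T10, Y12, Y13, T15, S20, Y21, T22, T24, S29.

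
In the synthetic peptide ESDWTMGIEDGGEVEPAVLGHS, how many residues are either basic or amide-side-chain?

1

Basic: H, K, R. Amide-side-chain: N, Q.
Basic residues here: H21 (1).
Amide-side-chain residues here: none (0).
The two groups share no amino acid, so total = 1 + 0 = 1.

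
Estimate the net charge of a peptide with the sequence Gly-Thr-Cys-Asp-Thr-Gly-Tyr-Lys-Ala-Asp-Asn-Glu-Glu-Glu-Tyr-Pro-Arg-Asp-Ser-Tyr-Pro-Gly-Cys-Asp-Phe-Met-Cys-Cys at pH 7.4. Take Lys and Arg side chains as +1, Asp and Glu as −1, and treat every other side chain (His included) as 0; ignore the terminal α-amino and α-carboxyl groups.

Positive (K, R): Lys8, Arg17 → +2.
Negative (D, E): Asp4, Asp10, Glu12, Glu13, Glu14, Asp18, Asp24 → −7.
Net charge = (+2) + (−7) = −5.

-5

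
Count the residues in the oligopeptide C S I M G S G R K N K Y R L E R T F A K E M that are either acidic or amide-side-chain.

3

Acidic: D, E. Amide-side-chain: N, Q.
Acidic residues here: E15, E21 (2).
Amide-side-chain residues here: N10 (1).
The two groups share no amino acid, so total = 2 + 1 = 3.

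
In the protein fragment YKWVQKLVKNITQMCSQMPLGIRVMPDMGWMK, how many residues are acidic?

1

Aspartate (D) and glutamate (E) have carboxylic-acid side chains and are the acidic amino acids.
Matching residues: D27.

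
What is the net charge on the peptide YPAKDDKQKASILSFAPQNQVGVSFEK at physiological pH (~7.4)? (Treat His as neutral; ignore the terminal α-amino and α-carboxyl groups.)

The side chains ionized at physiological pH are Lys/Arg (+1) and Asp/Glu (−1); with His treated as neutral, nothing else contributes.
Positive (K, R): K4, K7, K9, K27 → +4.
Negative (D, E): D5, D6, E26 → −3.
Net charge = (+4) + (−3) = +1.

+1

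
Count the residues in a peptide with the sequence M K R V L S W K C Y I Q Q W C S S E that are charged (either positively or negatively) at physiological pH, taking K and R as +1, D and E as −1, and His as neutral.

Charged side chains at pH ~7.4: K, R (positive); D, E (negative).
Matching residues: K2, R3, K8, E18.

4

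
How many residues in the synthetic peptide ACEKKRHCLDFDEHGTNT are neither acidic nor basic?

9

Acidic: D, E. Basic: K, R, H. All other residues are neither.
Matching residues: A1, C2, C8, L9, F11, G15, T16, N17, T18.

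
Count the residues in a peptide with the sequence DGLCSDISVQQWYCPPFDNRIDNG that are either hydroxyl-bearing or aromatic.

5

Hydroxyl-bearing: S, T, Y. Aromatic: F, W, Y.
Hydroxyl-bearing residues here: S5, S8, Y13 (3).
Aromatic residues here: W12, Y13, F17 (3).
Y is in both groups, so the 1 Y residue must not be double-counted.
Total = 3 + 3 − 1 = 5.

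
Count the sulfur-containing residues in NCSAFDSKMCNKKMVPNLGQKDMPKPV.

5

The sulfur-bearing residues are cysteine (–SH) and methionine (–S–CH₃).
Matching residues: C2, M9, C10, M14, M23.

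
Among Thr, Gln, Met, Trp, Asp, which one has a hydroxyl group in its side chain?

Thr

S, T, and Y are the three residues with a side-chain hydroxyl.
Of the listed options, only Thr belongs to this group.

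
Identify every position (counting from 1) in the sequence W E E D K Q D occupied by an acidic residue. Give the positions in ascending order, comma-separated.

Matching residues: E2, E3, D4, D7.

2, 3, 4, 7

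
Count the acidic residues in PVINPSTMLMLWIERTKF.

The acidic residues are Asp (D) and Glu (E), whose side chains end in a carboxylate group.
Matching residues: E14.

1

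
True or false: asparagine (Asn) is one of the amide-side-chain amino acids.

The amide-side-chain residues are Asn (N) and Gln (Q).
Asparagine is in this group.

True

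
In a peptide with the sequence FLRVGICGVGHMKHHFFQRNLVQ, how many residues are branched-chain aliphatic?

V, L, and I make up the branched-chain aliphatic group.
Matching residues: L2, V4, I6, V9, L21, V22.

6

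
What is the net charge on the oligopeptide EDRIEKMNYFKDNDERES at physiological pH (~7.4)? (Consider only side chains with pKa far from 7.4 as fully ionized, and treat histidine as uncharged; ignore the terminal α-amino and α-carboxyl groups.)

-3

At pH ~7.4 the Lys and Arg side chains are protonated (+1), the Asp and Glu side chains are deprotonated (−1), and with His taken as neutral all other side chains carry no charge.
Positive (K, R): R3, K6, K11, R16 → +4.
Negative (D, E): E1, D2, E5, D12, D14, E15, E17 → −7.
Net charge = (+4) + (−7) = −3.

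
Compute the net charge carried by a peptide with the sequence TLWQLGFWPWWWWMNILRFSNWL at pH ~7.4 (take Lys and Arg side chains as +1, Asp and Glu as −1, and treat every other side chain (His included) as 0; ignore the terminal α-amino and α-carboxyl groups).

Positive (K, R): R18 → +1.
Negative (D, E): none → −0.
Net charge = (+1) + (−0) = +1.

+1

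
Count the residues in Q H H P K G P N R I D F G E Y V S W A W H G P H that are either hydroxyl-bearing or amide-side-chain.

4

Hydroxyl-bearing: S, T, Y. Amide-side-chain: N, Q.
Hydroxyl-bearing residues here: Y15, S17 (2).
Amide-side-chain residues here: Q1, N8 (2).
The two groups share no amino acid, so total = 2 + 2 = 4.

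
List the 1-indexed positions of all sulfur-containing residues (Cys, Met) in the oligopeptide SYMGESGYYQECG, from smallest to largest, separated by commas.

Matching residues: M3, C12.

3, 12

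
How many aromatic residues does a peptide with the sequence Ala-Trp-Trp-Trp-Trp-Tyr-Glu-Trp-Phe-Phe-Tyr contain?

9

Phenylalanine (F), tryptophan (W), and tyrosine (Y) have aromatic ring side chains.
Matching residues: Trp2, Trp3, Trp4, Trp5, Tyr6, Trp8, Phe9, Phe10, Tyr11.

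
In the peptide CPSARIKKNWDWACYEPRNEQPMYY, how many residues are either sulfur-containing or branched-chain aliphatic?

4

Sulfur-containing: C, M. Branched-chain aliphatic: I, L, V.
Sulfur-containing residues here: C1, C14, M23 (3).
Branched-chain aliphatic residues here: I6 (1).
The two groups share no amino acid, so total = 3 + 1 = 4.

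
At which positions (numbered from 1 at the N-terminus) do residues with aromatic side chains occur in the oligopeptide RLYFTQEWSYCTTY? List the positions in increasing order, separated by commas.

3, 4, 8, 10, 14

Phenylalanine (F), tryptophan (W), and tyrosine (Y) have aromatic ring side chains.
Matching residues: Y3, F4, W8, Y10, Y14.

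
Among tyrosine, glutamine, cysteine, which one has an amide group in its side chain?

glutamine

Only N (asparagine) and Q (glutamine) carry a side-chain carboxamide.
Of the listed options, only glutamine belongs to this group.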